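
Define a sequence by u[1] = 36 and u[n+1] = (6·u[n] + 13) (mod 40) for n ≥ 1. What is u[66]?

31

u[1] = 36; u[2] = 29; u[3] = 27; u[4] = 15; u[5] = 23; u[6] = 31; u[7] = 39; u[8] = 7; u[9] = 15.
Since u[9] = u[4] = 15, the sequence is eventually periodic: after a pre-period of length 3 it cycles with period 5.
For n ≥ 4, u[n] depends only on (n - 4) mod 5. (66 - 4) mod 5 = 2, so u[66] = u[6] = 31.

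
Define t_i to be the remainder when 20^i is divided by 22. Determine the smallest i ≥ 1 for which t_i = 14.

3

Computing terms: t_0 = 1,  t_1 = 20,  t_2 = 4,  t_3 = 14,  t_4 = 16,  t_5 = 12,  t_6 = 20.
Since t_6 = t_1 = 20, the sequence is eventually periodic: after a pre-period of length 1 it cycles with period 5.
The value 14 first appears (with i ≥ 1) at t_3.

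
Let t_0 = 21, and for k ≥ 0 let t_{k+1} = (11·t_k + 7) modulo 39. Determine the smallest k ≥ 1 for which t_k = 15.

4

Computing terms: t_0 = 21,  t_1 = 4,  t_2 = 12,  t_3 = 22,  t_4 = 15,  t_5 = 16,  t_6 = 27,  t_7 = 31,  t_8 = 36,  t_9 = 13,  t_{10} = 33,  t_{11} = 19,  t_{12} = 21.
Since t_{12} = t_0 = 21, the sequence is periodic with period 12.
The value 15 first appears (with k ≥ 1) at t_4.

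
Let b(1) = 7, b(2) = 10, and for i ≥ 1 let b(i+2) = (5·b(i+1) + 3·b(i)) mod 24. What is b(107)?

2

We have b(1) = 7,  b(2) = 10,  b(3) = 23,  b(4) = 1,  b(5) = 2,  b(6) = 13,  b(7) = 23,  b(8) = 10,  b(9) = 23.
Since (b(8), b(9)) = (b(2), b(3)) = (10, 23) (two consecutive terms determine the rest), the sequence is eventually periodic: after a pre-period of length 1 it cycles with period 6.
For i ≥ 2, b(i) depends only on (i - 2) mod 6. (107 - 2) mod 6 = 3, so b(107) = b(5) = 2.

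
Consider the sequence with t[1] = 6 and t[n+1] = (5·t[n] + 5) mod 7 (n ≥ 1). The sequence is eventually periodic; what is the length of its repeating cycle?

6

Listing terms: t[1] = 6, t[2] = 0, t[3] = 5, t[4] = 2, t[5] = 1, t[6] = 3, t[7] = 6.
Since t[7] = t[1] = 6, the sequence is periodic with period 6.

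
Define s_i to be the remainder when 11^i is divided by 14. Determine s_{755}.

s_1 = 11,  s_2 = 9,  s_3 = 1,  s_4 = 11.
The sequence repeats with period 3.
(755 - 1) mod 3 = 1, so s_{755} = s_2 = 9.

9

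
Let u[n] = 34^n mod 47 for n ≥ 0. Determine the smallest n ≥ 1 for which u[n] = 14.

We have u[0] = 1,  u[1] = 34,  u[2] = 28,  u[3] = 12,  u[4] = 32,  u[5] = 7,  u[6] = 3,  u[7] = 8,  u[8] = 37,  u[9] = 36,  u[10] = 2,  u[11] = 21,  u[12] = 9,  u[13] = 24,  u[14] = 17,  u[15] = 14,  u[16] = 6,  u[17] = 16,  u[18] = 27,  u[19] = 25,  u[20] = 4,  u[21] = 42,  u[22] = 18,  u[23] = 1.
The sequence repeats with period 23.
The value 14 first appears (with n ≥ 1) at u[15].

15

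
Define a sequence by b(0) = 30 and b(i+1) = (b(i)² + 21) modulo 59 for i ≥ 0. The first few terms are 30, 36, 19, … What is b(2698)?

b(0) = 30,  b(1) = 36,  b(2) = 19,  b(3) = 28,  b(4) = 38,  b(5) = 49,  b(6) = 3,  b(7) = 30.
The sequence repeats with period 7.
So b(2698) = b(0 + ((2698-0) mod 7)) = b(3) = 28.

28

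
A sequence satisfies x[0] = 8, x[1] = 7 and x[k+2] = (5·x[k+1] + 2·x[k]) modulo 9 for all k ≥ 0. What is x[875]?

Computing terms: x[0] = 8; x[1] = 7; x[2] = 6; x[3] = 8; x[4] = 7.
The sequence repeats with period 3.
So x[875] = x[0 + ((875-0) mod 3)] = x[2] = 6.

6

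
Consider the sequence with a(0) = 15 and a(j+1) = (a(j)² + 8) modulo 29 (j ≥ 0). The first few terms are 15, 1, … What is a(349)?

12

a(0) = 15, a(1) = 1, a(2) = 9, a(3) = 2, a(4) = 12, a(5) = 7, a(6) = 28, a(7) = 9.
Since a(7) = a(2) = 9, the sequence is eventually periodic: after a pre-period of length 2 it cycles with period 5.
For j ≥ 2, a(j) depends only on (j - 2) mod 5. (349 - 2) mod 5 = 2, so a(349) = a(4) = 12.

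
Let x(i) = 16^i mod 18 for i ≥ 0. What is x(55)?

Computing terms: x(0) = 1; x(1) = 16; x(2) = 4; x(3) = 10; x(4) = 16.
Since x(4) = x(1) = 16, the sequence is eventually periodic: after a pre-period of length 1 it cycles with period 3.
For i ≥ 1, x(i) depends only on (i - 1) mod 3. (55 - 1) mod 3 = 0, so x(55) = x(1) = 16.

16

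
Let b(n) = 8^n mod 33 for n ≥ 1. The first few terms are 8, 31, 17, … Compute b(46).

Listing terms: b(1) = 8,  b(2) = 31,  b(3) = 17,  b(4) = 4,  b(5) = 32,  b(6) = 25,  b(7) = 2,  b(8) = 16,  b(9) = 29,  b(10) = 1,  b(11) = 8.
The sequence repeats with period 10.
(46 - 1) mod 10 = 5, so b(46) = b(6) = 25.

25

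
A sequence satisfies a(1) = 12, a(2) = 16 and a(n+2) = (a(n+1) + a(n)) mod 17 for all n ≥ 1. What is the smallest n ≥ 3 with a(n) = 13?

Computing terms: a(1) = 12, a(2) = 16, a(3) = 11, a(4) = 10, a(5) = 4, a(6) = 14, a(7) = 1, a(8) = 15, a(9) = 16, a(10) = 14, a(11) = 13, a(12) = 10, a(13) = 6, a(14) = 16, a(15) = 5, a(16) = 4, a(17) = 9, a(18) = 13, a(19) = 5, a(20) = 1, a(21) = 6, a(22) = 7, a(23) = 13, a(24) = 3, a(25) = 16, a(26) = 2, a(27) = 1, a(28) = 3, a(29) = 4, a(30) = 7, a(31) = 11, a(32) = 1, a(33) = 12, a(34) = 13, a(35) = 8, a(36) = 4, a(37) = 12, a(38) = 16.
The sequence repeats with period 36.
The value 13 first appears (with n ≥ 3) at a(11).

11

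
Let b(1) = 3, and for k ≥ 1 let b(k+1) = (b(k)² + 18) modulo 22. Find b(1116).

21

Listing terms: b(1) = 3,  b(2) = 5,  b(3) = 21,  b(4) = 19,  b(5) = 5.
Since b(5) = b(2) = 5, the sequence is eventually periodic: after a pre-period of length 1 it cycles with period 3.
For k ≥ 2, b(k) depends only on (k - 2) mod 3. (1116 - 2) mod 3 = 1, so b(1116) = b(3) = 21.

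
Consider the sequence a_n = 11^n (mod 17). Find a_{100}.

4

a_1 = 11,  a_2 = 2,  a_3 = 5,  a_4 = 4,  a_5 = 10,  a_6 = 8,  a_7 = 3,  a_8 = 16,  a_9 = 6,  a_{10} = 15,  a_{11} = 12,  a_{12} = 13,  a_{13} = 7,  a_{14} = 9,  a_{15} = 14,  a_{16} = 1,  a_{17} = 11.
Since a_{17} = a_1 = 11, the sequence is periodic with period 16.
(100 - 1) mod 16 = 3, so a_{100} = a_4 = 4.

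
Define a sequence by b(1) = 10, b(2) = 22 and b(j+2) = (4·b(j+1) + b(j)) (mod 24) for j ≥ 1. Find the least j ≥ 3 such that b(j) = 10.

7

We have b(1) = 10,  b(2) = 22,  b(3) = 2,  b(4) = 6,  b(5) = 2,  b(6) = 14,  b(7) = 10,  b(8) = 6,  b(9) = 10,  b(10) = 22.
Since (b(9), b(10)) = (b(1), b(2)) = (10, 22) (two consecutive terms determine the rest), the sequence is periodic with period 8.
The value 10 first appears (with j ≥ 3) at b(7).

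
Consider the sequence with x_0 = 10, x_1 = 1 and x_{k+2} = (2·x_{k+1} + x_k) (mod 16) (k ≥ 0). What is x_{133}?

5

x_0 = 10; x_1 = 1; x_2 = 12; x_3 = 9; x_4 = 14; x_5 = 5; x_6 = 8; x_7 = 5; x_8 = 2; x_9 = 9; x_{10} = 4; x_{11} = 1; x_{12} = 6; x_{13} = 13; x_{14} = 0; x_{15} = 13; x_{16} = 10; x_{17} = 1.
Since (x_{16}, x_{17}) = (x_0, x_1) = (10, 1) (two consecutive terms determine the rest), the sequence is periodic with period 16.
So x_{133} = x_{0 + ((133-0) mod 16)} = x_5 = 5.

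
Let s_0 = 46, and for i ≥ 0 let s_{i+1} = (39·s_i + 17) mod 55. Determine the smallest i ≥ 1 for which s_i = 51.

1

Computing terms: s_0 = 46, s_1 = 51, s_2 = 26, s_3 = 41, s_4 = 21, s_5 = 11, s_6 = 6, s_7 = 31, s_8 = 16, s_9 = 36, s_{10} = 46.
Since s_{10} = s_0 = 46, the sequence is periodic with period 10.
The value 51 first appears (with i ≥ 1) at s_1.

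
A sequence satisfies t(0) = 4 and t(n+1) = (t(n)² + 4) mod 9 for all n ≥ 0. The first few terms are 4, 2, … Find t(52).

t(0) = 4,  t(1) = 2,  t(2) = 8,  t(3) = 5,  t(4) = 2.
Since t(4) = t(1) = 2, the sequence is eventually periodic: after a pre-period of length 1 it cycles with period 3.
For n ≥ 1, t(n) depends only on (n - 1) mod 3. (52 - 1) mod 3 = 0, so t(52) = t(1) = 2.

2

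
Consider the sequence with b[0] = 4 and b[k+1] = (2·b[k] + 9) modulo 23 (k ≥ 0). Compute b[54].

9

b[0] = 4, b[1] = 17, b[2] = 20, b[3] = 3, b[4] = 15, b[5] = 16, b[6] = 18, b[7] = 22, b[8] = 7, b[9] = 0, b[10] = 9, b[11] = 4.
The sequence repeats with period 11.
(54 - 0) mod 11 = 10, so b[54] = b[10] = 9.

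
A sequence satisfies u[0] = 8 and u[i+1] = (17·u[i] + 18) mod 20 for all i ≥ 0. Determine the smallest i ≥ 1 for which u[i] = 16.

u[0] = 8, u[1] = 14, u[2] = 16, u[3] = 10, u[4] = 8.
Since u[4] = u[0] = 8, the sequence is periodic with period 4.
The value 16 first appears (with i ≥ 1) at u[2].

2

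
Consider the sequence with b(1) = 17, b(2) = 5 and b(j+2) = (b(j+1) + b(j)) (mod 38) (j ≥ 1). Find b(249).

Listing terms: b(1) = 17, b(2) = 5, b(3) = 22, b(4) = 27, b(5) = 11, b(6) = 0, b(7) = 11, b(8) = 11, b(9) = 22, b(10) = 33, b(11) = 17, b(12) = 12, b(13) = 29, b(14) = 3, b(15) = 32, b(16) = 35, b(17) = 29, b(18) = 26, b(19) = 17, b(20) = 5.
The sequence repeats with period 18.
(249 - 1) mod 18 = 14, so b(249) = b(15) = 32.

32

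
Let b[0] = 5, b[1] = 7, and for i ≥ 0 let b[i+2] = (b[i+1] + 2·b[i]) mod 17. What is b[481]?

7

b[0] = 5; b[1] = 7; b[2] = 0; b[3] = 14; b[4] = 14; b[5] = 8; b[6] = 2; b[7] = 1; b[8] = 5; b[9] = 7.
The sequence repeats with period 8.
So b[481] = b[0 + ((481-0) mod 8)] = b[1] = 7.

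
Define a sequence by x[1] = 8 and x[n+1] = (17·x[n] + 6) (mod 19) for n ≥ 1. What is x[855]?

18

Listing terms: x[1] = 8; x[2] = 9; x[3] = 7; x[4] = 11; x[5] = 3; x[6] = 0; x[7] = 6; x[8] = 13; x[9] = 18; x[10] = 8.
Since x[10] = x[1] = 8, the sequence is periodic with period 9.
(855 - 1) mod 9 = 8, so x[855] = x[9] = 18.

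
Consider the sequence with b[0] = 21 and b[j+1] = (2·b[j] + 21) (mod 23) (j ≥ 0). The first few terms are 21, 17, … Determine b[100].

17

Computing terms: b[0] = 21,  b[1] = 17,  b[2] = 9,  b[3] = 16,  b[4] = 7,  b[5] = 12,  b[6] = 22,  b[7] = 19,  b[8] = 13,  b[9] = 1,  b[10] = 0,  b[11] = 21.
Since b[11] = b[0] = 21, the sequence is periodic with period 11.
(100 - 0) mod 11 = 1, so b[100] = b[1] = 17.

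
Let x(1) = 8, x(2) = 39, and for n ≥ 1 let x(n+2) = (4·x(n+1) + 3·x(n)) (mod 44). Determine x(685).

Listing terms: x(1) = 8, x(2) = 39, x(3) = 4, x(4) = 1, x(5) = 16, x(6) = 23, x(7) = 8, x(8) = 13, x(9) = 32, x(10) = 35, x(11) = 16, x(12) = 37, x(13) = 20, x(14) = 15, x(15) = 32, x(16) = 41, x(17) = 40, x(18) = 19, x(19) = 20, x(20) = 5, x(21) = 36, x(22) = 27, x(23) = 40, x(24) = 21, x(25) = 28, x(26) = 43, x(27) = 36, x(28) = 9, x(29) = 12, x(30) = 31, x(31) = 28, x(32) = 29, x(33) = 24, x(34) = 7, x(35) = 12, x(36) = 25, x(37) = 4, x(38) = 3, x(39) = 24, x(40) = 17, x(41) = 8, x(42) = 39.
The sequence repeats with period 40.
So x(685) = x(1 + ((685-1) mod 40)) = x(5) = 16.

16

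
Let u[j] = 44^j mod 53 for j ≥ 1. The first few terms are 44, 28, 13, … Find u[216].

15

Computing terms: u[1] = 44; u[2] = 28; u[3] = 13; u[4] = 42; u[5] = 46; u[6] = 10; u[7] = 16; u[8] = 15; u[9] = 24; u[10] = 49; u[11] = 36; u[12] = 47; u[13] = 1; u[14] = 44.
The sequence repeats with period 13.
So u[216] = u[1 + ((216-1) mod 13)] = u[8] = 15.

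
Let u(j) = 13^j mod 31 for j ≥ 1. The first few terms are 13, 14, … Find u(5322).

Computing terms: u(1) = 13; u(2) = 14; u(3) = 27; u(4) = 10; u(5) = 6; u(6) = 16; u(7) = 22; u(8) = 7; u(9) = 29; u(10) = 5; u(11) = 3; u(12) = 8; u(13) = 11; u(14) = 19; u(15) = 30; u(16) = 18; u(17) = 17; u(18) = 4; u(19) = 21; u(20) = 25; u(21) = 15; u(22) = 9; u(23) = 24; u(24) = 2; u(25) = 26; u(26) = 28; u(27) = 23; u(28) = 20; u(29) = 12; u(30) = 1; u(31) = 13.
Since u(31) = u(1) = 13, the sequence is periodic with period 30.
(5322 - 1) mod 30 = 11, so u(5322) = u(12) = 8.

8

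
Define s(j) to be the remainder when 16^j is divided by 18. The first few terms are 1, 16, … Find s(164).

s(0) = 1; s(1) = 16; s(2) = 4; s(3) = 10; s(4) = 16.
Since s(4) = s(1) = 16, the sequence is eventually periodic: after a pre-period of length 1 it cycles with period 3.
For j ≥ 1, s(j) depends only on (j - 1) mod 3. (164 - 1) mod 3 = 1, so s(164) = s(2) = 4.

4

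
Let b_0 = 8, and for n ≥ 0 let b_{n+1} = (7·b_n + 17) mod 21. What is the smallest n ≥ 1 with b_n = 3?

Listing terms: b_0 = 8, b_1 = 10, b_2 = 3, b_3 = 17, b_4 = 10.
Since b_4 = b_1 = 10, the sequence is eventually periodic: after a pre-period of length 1 it cycles with period 3.
The value 3 first appears (with n ≥ 1) at b_2.

2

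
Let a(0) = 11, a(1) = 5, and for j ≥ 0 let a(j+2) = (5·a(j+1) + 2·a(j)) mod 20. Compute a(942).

Listing terms: a(0) = 11; a(1) = 5; a(2) = 7; a(3) = 5; a(4) = 19; a(5) = 5; a(6) = 3; a(7) = 5; a(8) = 11; a(9) = 5.
Since (a(8), a(9)) = (a(0), a(1)) = (11, 5) (two consecutive terms determine the rest), the sequence is periodic with period 8.
(942 - 0) mod 8 = 6, so a(942) = a(6) = 3.

3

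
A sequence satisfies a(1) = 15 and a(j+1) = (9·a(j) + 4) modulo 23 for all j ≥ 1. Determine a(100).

15

a(1) = 15, a(2) = 1, a(3) = 13, a(4) = 6, a(5) = 12, a(6) = 20, a(7) = 0, a(8) = 4, a(9) = 17, a(10) = 19, a(11) = 14, a(12) = 15.
Since a(12) = a(1) = 15, the sequence is periodic with period 11.
So a(100) = a(1 + ((100-1) mod 11)) = a(1) = 15.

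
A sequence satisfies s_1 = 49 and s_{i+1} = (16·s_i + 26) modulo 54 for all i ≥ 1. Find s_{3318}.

Listing terms: s_1 = 49,  s_2 = 0,  s_3 = 26,  s_4 = 10,  s_5 = 24,  s_6 = 32,  s_7 = 52,  s_8 = 48,  s_9 = 38,  s_{10} = 40,  s_{11} = 18,  s_{12} = 44,  s_{13} = 28,  s_{14} = 42,  s_{15} = 50,  s_{16} = 16,  s_{17} = 12,  s_{18} = 2,  s_{19} = 4,  s_{20} = 36,  s_{21} = 8,  s_{22} = 46,  s_{23} = 6,  s_{24} = 14,  s_{25} = 34,  s_{26} = 30,  s_{27} = 20,  s_{28} = 22,  s_{29} = 0.
Since s_{29} = s_2 = 0, the sequence is eventually periodic: after a pre-period of length 1 it cycles with period 27.
For i ≥ 2, s_i depends only on (i - 2) mod 27. (3318 - 2) mod 27 = 22, so s_{3318} = s_{24} = 14.

14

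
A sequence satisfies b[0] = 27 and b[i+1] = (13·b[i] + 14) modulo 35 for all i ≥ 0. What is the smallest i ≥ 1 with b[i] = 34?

2

Listing terms: b[0] = 27, b[1] = 15, b[2] = 34, b[3] = 1, b[4] = 27.
Since b[4] = b[0] = 27, the sequence is periodic with period 4.
The value 34 first appears (with i ≥ 1) at b[2].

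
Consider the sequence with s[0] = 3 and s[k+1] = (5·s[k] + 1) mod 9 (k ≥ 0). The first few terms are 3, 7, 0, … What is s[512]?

0

We have s[0] = 3,  s[1] = 7,  s[2] = 0,  s[3] = 1,  s[4] = 6,  s[5] = 4,  s[6] = 3.
Since s[6] = s[0] = 3, the sequence is periodic with period 6.
So s[512] = s[0 + ((512-0) mod 6)] = s[2] = 0.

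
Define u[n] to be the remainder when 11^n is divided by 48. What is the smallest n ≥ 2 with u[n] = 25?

2

Computing terms: u[1] = 11, u[2] = 25, u[3] = 35, u[4] = 1, u[5] = 11.
The sequence repeats with period 4.
The value 25 first appears (with n ≥ 2) at u[2].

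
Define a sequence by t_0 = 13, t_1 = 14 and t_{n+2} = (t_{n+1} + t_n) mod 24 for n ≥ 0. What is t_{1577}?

We have t_0 = 13, t_1 = 14, t_2 = 3, t_3 = 17, t_4 = 20, t_5 = 13, t_6 = 9, t_7 = 22, t_8 = 7, t_9 = 5, t_{10} = 12, t_{11} = 17, t_{12} = 5, t_{13} = 22, t_{14} = 3, t_{15} = 1, t_{16} = 4, t_{17} = 5, t_{18} = 9, t_{19} = 14, t_{20} = 23, t_{21} = 13, t_{22} = 12, t_{23} = 1, t_{24} = 13, t_{25} = 14.
The sequence repeats with period 24.
(1577 - 0) mod 24 = 17, so t_{1577} = t_{17} = 5.

5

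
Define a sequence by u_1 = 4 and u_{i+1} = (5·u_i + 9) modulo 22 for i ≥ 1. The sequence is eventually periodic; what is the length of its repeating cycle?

u_1 = 4, u_2 = 7, u_3 = 0, u_4 = 9, u_5 = 10, u_6 = 15, u_7 = 18, u_8 = 11, u_9 = 20, u_{10} = 21, u_{11} = 4.
The sequence repeats with period 10.

10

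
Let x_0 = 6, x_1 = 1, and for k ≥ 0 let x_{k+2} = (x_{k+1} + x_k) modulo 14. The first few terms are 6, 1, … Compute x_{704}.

13

Listing terms: x_0 = 6; x_1 = 1; x_2 = 7; x_3 = 8; x_4 = 1; x_5 = 9; x_6 = 10; x_7 = 5; x_8 = 1; x_9 = 6; x_{10} = 7; x_{11} = 13; x_{12} = 6; x_{13} = 5; x_{14} = 11; x_{15} = 2; x_{16} = 13; x_{17} = 1; x_{18} = 0; x_{19} = 1; x_{20} = 1; x_{21} = 2; x_{22} = 3; x_{23} = 5; x_{24} = 8; x_{25} = 13; x_{26} = 7; x_{27} = 6; x_{28} = 13; x_{29} = 5; x_{30} = 4; x_{31} = 9; x_{32} = 13; x_{33} = 8; x_{34} = 7; x_{35} = 1; x_{36} = 8; x_{37} = 9; x_{38} = 3; x_{39} = 12; x_{40} = 1; x_{41} = 13; x_{42} = 0; x_{43} = 13; x_{44} = 13; x_{45} = 12; x_{46} = 11; x_{47} = 9; x_{48} = 6; x_{49} = 1.
Since (x_{48}, x_{49}) = (x_0, x_1) = (6, 1) (two consecutive terms determine the rest), the sequence is periodic with period 48.
(704 - 0) mod 48 = 32, so x_{704} = x_{32} = 13.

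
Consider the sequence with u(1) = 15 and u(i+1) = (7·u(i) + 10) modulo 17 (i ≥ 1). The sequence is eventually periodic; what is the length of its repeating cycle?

16

We have u(1) = 15,  u(2) = 13,  u(3) = 16,  u(4) = 3,  u(5) = 14,  u(6) = 6,  u(7) = 1,  u(8) = 0,  u(9) = 10,  u(10) = 12,  u(11) = 9,  u(12) = 5,  u(13) = 11,  u(14) = 2,  u(15) = 7,  u(16) = 8,  u(17) = 15.
Since u(17) = u(1) = 15, the sequence is periodic with period 16.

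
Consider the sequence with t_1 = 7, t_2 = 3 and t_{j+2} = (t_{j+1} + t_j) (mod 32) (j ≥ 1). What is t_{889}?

23

Computing terms: t_1 = 7; t_2 = 3; t_3 = 10; t_4 = 13; t_5 = 23; t_6 = 4; t_7 = 27; t_8 = 31; t_9 = 26; t_{10} = 25; t_{11} = 19; t_{12} = 12; t_{13} = 31; t_{14} = 11; t_{15} = 10; t_{16} = 21; t_{17} = 31; t_{18} = 20; t_{19} = 19; t_{20} = 7; t_{21} = 26; t_{22} = 1; t_{23} = 27; t_{24} = 28; t_{25} = 23; t_{26} = 19; t_{27} = 10; t_{28} = 29; t_{29} = 7; t_{30} = 4; t_{31} = 11; t_{32} = 15; t_{33} = 26; t_{34} = 9; t_{35} = 3; t_{36} = 12; t_{37} = 15; t_{38} = 27; t_{39} = 10; t_{40} = 5; t_{41} = 15; t_{42} = 20; t_{43} = 3; t_{44} = 23; t_{45} = 26; t_{46} = 17; t_{47} = 11; t_{48} = 28; t_{49} = 7; t_{50} = 3.
Since (t_{49}, t_{50}) = (t_1, t_2) = (7, 3) (two consecutive terms determine the rest), the sequence is periodic with period 48.
(889 - 1) mod 48 = 24, so t_{889} = t_{25} = 23.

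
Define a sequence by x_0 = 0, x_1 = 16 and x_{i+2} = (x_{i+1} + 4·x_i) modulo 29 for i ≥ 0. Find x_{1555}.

0

x_0 = 0; x_1 = 16; x_2 = 16; x_3 = 22; x_4 = 28; x_5 = 0; x_6 = 25; x_7 = 25; x_8 = 9; x_9 = 22; x_{10} = 0; x_{11} = 1; x_{12} = 1; x_{13} = 5; x_{14} = 9; x_{15} = 0; x_{16} = 7; x_{17} = 7; x_{18} = 6; x_{19} = 5; x_{20} = 0; x_{21} = 20; x_{22} = 20; x_{23} = 13; x_{24} = 6; x_{25} = 0; x_{26} = 24; x_{27} = 24; x_{28} = 4; x_{29} = 13; x_{30} = 0; x_{31} = 23; x_{32} = 23; x_{33} = 28; x_{34} = 4; x_{35} = 0; x_{36} = 16.
Since (x_{35}, x_{36}) = (x_0, x_1) = (0, 16) (two consecutive terms determine the rest), the sequence is periodic with period 35.
(1555 - 0) mod 35 = 15, so x_{1555} = x_{15} = 0.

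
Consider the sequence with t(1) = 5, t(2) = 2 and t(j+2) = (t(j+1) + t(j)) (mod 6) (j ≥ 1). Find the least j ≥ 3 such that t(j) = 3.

We have t(1) = 5, t(2) = 2, t(3) = 1, t(4) = 3, t(5) = 4, t(6) = 1, t(7) = 5, t(8) = 0, t(9) = 5, t(10) = 5, t(11) = 4, t(12) = 3, t(13) = 1, t(14) = 4, t(15) = 5, t(16) = 3, t(17) = 2, t(18) = 5, t(19) = 1, t(20) = 0, t(21) = 1, t(22) = 1, t(23) = 2, t(24) = 3, t(25) = 5, t(26) = 2.
Since (t(25), t(26)) = (t(1), t(2)) = (5, 2) (two consecutive terms determine the rest), the sequence is periodic with period 24.
The value 3 first appears (with j ≥ 3) at t(4).

4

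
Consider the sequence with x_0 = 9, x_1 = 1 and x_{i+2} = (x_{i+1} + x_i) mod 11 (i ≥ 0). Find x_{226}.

9

We have x_0 = 9, x_1 = 1, x_2 = 10, x_3 = 0, x_4 = 10, x_5 = 10, x_6 = 9, x_7 = 8, x_8 = 6, x_9 = 3, x_{10} = 9, x_{11} = 1.
The sequence repeats with period 10.
So x_{226} = x_{0 + ((226-0) mod 10)} = x_6 = 9.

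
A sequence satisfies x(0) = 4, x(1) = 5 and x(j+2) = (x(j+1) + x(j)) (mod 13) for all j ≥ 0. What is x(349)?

12

We have x(0) = 4,  x(1) = 5,  x(2) = 9,  x(3) = 1,  x(4) = 10,  x(5) = 11,  x(6) = 8,  x(7) = 6,  x(8) = 1,  x(9) = 7,  x(10) = 8,  x(11) = 2,  x(12) = 10,  x(13) = 12,  x(14) = 9,  x(15) = 8,  x(16) = 4,  x(17) = 12,  x(18) = 3,  x(19) = 2,  x(20) = 5,  x(21) = 7,  x(22) = 12,  x(23) = 6,  x(24) = 5,  x(25) = 11,  x(26) = 3,  x(27) = 1,  x(28) = 4,  x(29) = 5.
The sequence repeats with period 28.
So x(349) = x(0 + ((349-0) mod 28)) = x(13) = 12.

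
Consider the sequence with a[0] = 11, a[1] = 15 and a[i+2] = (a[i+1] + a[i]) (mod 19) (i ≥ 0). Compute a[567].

Computing terms: a[0] = 11,  a[1] = 15,  a[2] = 7,  a[3] = 3,  a[4] = 10,  a[5] = 13,  a[6] = 4,  a[7] = 17,  a[8] = 2,  a[9] = 0,  a[10] = 2,  a[11] = 2,  a[12] = 4,  a[13] = 6,  a[14] = 10,  a[15] = 16,  a[16] = 7,  a[17] = 4,  a[18] = 11,  a[19] = 15.
Since (a[18], a[19]) = (a[0], a[1]) = (11, 15) (two consecutive terms determine the rest), the sequence is periodic with period 18.
(567 - 0) mod 18 = 9, so a[567] = a[9] = 0.

0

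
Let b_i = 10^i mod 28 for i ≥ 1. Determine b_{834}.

8

Listing terms: b_1 = 10, b_2 = 16, b_3 = 20, b_4 = 4, b_5 = 12, b_6 = 8, b_7 = 24, b_8 = 16.
Since b_8 = b_2 = 16, the sequence is eventually periodic: after a pre-period of length 1 it cycles with period 6.
For i ≥ 2, b_i depends only on (i - 2) mod 6. (834 - 2) mod 6 = 4, so b_{834} = b_6 = 8.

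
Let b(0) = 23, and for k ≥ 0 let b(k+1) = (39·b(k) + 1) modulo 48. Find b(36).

7

Listing terms: b(0) = 23, b(1) = 34, b(2) = 31, b(3) = 10, b(4) = 7, b(5) = 34.
Since b(5) = b(1) = 34, the sequence is eventually periodic: after a pre-period of length 1 it cycles with period 4.
For k ≥ 1, b(k) depends only on (k - 1) mod 4. (36 - 1) mod 4 = 3, so b(36) = b(4) = 7.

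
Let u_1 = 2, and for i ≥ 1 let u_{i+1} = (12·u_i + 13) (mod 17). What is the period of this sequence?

16

We have u_1 = 2, u_2 = 3, u_3 = 15, u_4 = 6, u_5 = 0, u_6 = 13, u_7 = 16, u_8 = 1, u_9 = 8, u_{10} = 7, u_{11} = 12, u_{12} = 4, u_{13} = 10, u_{14} = 14, u_{15} = 11, u_{16} = 9, u_{17} = 2.
Since u_{17} = u_1 = 2, the sequence is periodic with period 16.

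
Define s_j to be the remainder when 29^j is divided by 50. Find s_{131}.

s_1 = 29; s_2 = 41; s_3 = 39; s_4 = 31; s_5 = 49; s_6 = 21; s_7 = 9; s_8 = 11; s_9 = 19; s_{10} = 1; s_{11} = 29.
The sequence repeats with period 10.
So s_{131} = s_{1 + ((131-1) mod 10)} = s_1 = 29.

29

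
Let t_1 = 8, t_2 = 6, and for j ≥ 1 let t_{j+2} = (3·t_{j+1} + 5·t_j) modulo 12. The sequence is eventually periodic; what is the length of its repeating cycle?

12

We have t_1 = 8,  t_2 = 6,  t_3 = 10,  t_4 = 0,  t_5 = 2,  t_6 = 6,  t_7 = 4,  t_8 = 6,  t_9 = 2,  t_{10} = 0,  t_{11} = 10,  t_{12} = 6,  t_{13} = 8,  t_{14} = 6.
Since (t_{13}, t_{14}) = (t_1, t_2) = (8, 6) (two consecutive terms determine the rest), the sequence is periodic with period 12.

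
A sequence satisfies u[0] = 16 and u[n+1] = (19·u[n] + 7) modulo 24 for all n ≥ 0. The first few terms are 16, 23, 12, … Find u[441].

Listing terms: u[0] = 16; u[1] = 23; u[2] = 12; u[3] = 19; u[4] = 8; u[5] = 15; u[6] = 4; u[7] = 11; u[8] = 0; u[9] = 7; u[10] = 20; u[11] = 3; u[12] = 16.
Since u[12] = u[0] = 16, the sequence is periodic with period 12.
(441 - 0) mod 12 = 9, so u[441] = u[9] = 7.

7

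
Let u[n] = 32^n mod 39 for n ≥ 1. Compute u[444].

Computing terms: u[1] = 32, u[2] = 10, u[3] = 8, u[4] = 22, u[5] = 2, u[6] = 25, u[7] = 20, u[8] = 16, u[9] = 5, u[10] = 4, u[11] = 11, u[12] = 1, u[13] = 32.
Since u[13] = u[1] = 32, the sequence is periodic with period 12.
So u[444] = u[1 + ((444-1) mod 12)] = u[12] = 1.

1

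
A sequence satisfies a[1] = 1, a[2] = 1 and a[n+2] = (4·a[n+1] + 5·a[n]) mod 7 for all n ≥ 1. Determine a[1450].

a[1] = 1; a[2] = 1; a[3] = 2; a[4] = 6; a[5] = 6; a[6] = 5; a[7] = 1; a[8] = 1.
The sequence repeats with period 6.
(1450 - 1) mod 6 = 3, so a[1450] = a[4] = 6.

6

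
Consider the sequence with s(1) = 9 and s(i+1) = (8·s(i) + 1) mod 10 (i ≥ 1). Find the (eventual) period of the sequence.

Listing terms: s(1) = 9; s(2) = 3; s(3) = 5; s(4) = 1; s(5) = 9.
The sequence repeats with period 4.

4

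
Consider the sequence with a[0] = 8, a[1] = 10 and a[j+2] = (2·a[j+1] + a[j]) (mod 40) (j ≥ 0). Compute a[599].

34

Computing terms: a[0] = 8; a[1] = 10; a[2] = 28; a[3] = 26; a[4] = 0; a[5] = 26; a[6] = 12; a[7] = 10; a[8] = 32; a[9] = 34; a[10] = 20; a[11] = 34; a[12] = 8; a[13] = 10.
The sequence repeats with period 12.
(599 - 0) mod 12 = 11, so a[599] = a[11] = 34.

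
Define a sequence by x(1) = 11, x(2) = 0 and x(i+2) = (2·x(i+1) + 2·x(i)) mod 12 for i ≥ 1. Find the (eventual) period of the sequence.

3

Computing terms: x(1) = 11, x(2) = 0, x(3) = 10, x(4) = 8, x(5) = 0, x(6) = 4, x(7) = 8, x(8) = 0.
Since (x(7), x(8)) = (x(4), x(5)) = (8, 0) (two consecutive terms determine the rest), the sequence is eventually periodic: after a pre-period of length 3 it cycles with period 3.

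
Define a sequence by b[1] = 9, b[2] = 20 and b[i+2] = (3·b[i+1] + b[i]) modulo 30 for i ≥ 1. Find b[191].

0

b[1] = 9; b[2] = 20; b[3] = 9; b[4] = 17; b[5] = 0; b[6] = 17; b[7] = 21; b[8] = 20; b[9] = 21; b[10] = 23; b[11] = 0; b[12] = 23; b[13] = 9; b[14] = 20.
The sequence repeats with period 12.
So b[191] = b[1 + ((191-1) mod 12)] = b[11] = 0.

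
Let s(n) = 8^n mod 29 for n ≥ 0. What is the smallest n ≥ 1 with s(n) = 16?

s(0) = 1, s(1) = 8, s(2) = 6, s(3) = 19, s(4) = 7, s(5) = 27, s(6) = 13, s(7) = 17, s(8) = 20, s(9) = 15, s(10) = 4, s(11) = 3, s(12) = 24, s(13) = 18, s(14) = 28, s(15) = 21, s(16) = 23, s(17) = 10, s(18) = 22, s(19) = 2, s(20) = 16, s(21) = 12, s(22) = 9, s(23) = 14, s(24) = 25, s(25) = 26, s(26) = 5, s(27) = 11, s(28) = 1.
Since s(28) = s(0) = 1, the sequence is periodic with period 28.
The value 16 first appears (with n ≥ 1) at s(20).

20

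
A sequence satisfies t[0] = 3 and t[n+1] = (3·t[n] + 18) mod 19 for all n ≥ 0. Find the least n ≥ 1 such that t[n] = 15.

Computing terms: t[0] = 3; t[1] = 8; t[2] = 4; t[3] = 11; t[4] = 13; t[5] = 0; t[6] = 18; t[7] = 15; t[8] = 6; t[9] = 17; t[10] = 12; t[11] = 16; t[12] = 9; t[13] = 7; t[14] = 1; t[15] = 2; t[16] = 5; t[17] = 14; t[18] = 3.
Since t[18] = t[0] = 3, the sequence is periodic with period 18.
The value 15 first appears (with n ≥ 1) at t[7].

7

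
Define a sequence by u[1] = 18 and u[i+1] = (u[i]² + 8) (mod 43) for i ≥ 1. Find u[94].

21

Listing terms: u[1] = 18,  u[2] = 31,  u[3] = 23,  u[4] = 21,  u[5] = 19,  u[6] = 25,  u[7] = 31.
Since u[7] = u[2] = 31, the sequence is eventually periodic: after a pre-period of length 1 it cycles with period 5.
For i ≥ 2, u[i] depends only on (i - 2) mod 5. (94 - 2) mod 5 = 2, so u[94] = u[4] = 21.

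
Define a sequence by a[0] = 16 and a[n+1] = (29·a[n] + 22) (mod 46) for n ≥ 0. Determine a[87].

22

Listing terms: a[0] = 16, a[1] = 26, a[2] = 40, a[3] = 32, a[4] = 30, a[5] = 18, a[6] = 38, a[7] = 20, a[8] = 4, a[9] = 0, a[10] = 22, a[11] = 16.
The sequence repeats with period 11.
So a[87] = a[0 + ((87-0) mod 11)] = a[10] = 22.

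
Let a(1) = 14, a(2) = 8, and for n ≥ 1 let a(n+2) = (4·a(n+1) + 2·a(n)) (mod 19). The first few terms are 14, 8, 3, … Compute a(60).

a(1) = 14, a(2) = 8, a(3) = 3, a(4) = 9, a(5) = 4, a(6) = 15, a(7) = 11, a(8) = 17, a(9) = 14, a(10) = 14, a(11) = 8.
Since (a(10), a(11)) = (a(1), a(2)) = (14, 8) (two consecutive terms determine the rest), the sequence is periodic with period 9.
(60 - 1) mod 9 = 5, so a(60) = a(6) = 15.

15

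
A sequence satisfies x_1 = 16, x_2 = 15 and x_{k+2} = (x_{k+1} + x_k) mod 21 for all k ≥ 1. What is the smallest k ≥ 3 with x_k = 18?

Listing terms: x_1 = 16, x_2 = 15, x_3 = 10, x_4 = 4, x_5 = 14, x_6 = 18, x_7 = 11, x_8 = 8, x_9 = 19, x_{10} = 6, x_{11} = 4, x_{12} = 10, x_{13} = 14, x_{14} = 3, x_{15} = 17, x_{16} = 20, x_{17} = 16, x_{18} = 15.
Since (x_{17}, x_{18}) = (x_1, x_2) = (16, 15) (two consecutive terms determine the rest), the sequence is periodic with period 16.
The value 18 first appears (with k ≥ 3) at x_6.

6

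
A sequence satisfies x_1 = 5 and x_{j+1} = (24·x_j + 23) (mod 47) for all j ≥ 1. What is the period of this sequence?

Computing terms: x_1 = 5; x_2 = 2; x_3 = 24; x_4 = 35; x_5 = 17; x_6 = 8; x_7 = 27; x_8 = 13; x_9 = 6; x_{10} = 26; x_{11} = 36; x_{12} = 41; x_{13} = 20; x_{14} = 33; x_{15} = 16; x_{16} = 31; x_{17} = 15; x_{18} = 7; x_{19} = 3; x_{20} = 1; x_{21} = 0; x_{22} = 23; x_{23} = 11; x_{24} = 5.
The sequence repeats with period 23.

23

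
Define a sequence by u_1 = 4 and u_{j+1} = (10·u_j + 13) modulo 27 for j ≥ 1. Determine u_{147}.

Listing terms: u_1 = 4, u_2 = 26, u_3 = 3, u_4 = 16, u_5 = 11, u_6 = 15, u_7 = 1, u_8 = 23, u_9 = 0, u_{10} = 13, u_{11} = 8, u_{12} = 12, u_{13} = 25, u_{14} = 20, u_{15} = 24, u_{16} = 10, u_{17} = 5, u_{18} = 9, u_{19} = 22, u_{20} = 17, u_{21} = 21, u_{22} = 7, u_{23} = 2, u_{24} = 6, u_{25} = 19, u_{26} = 14, u_{27} = 18, u_{28} = 4.
Since u_{28} = u_1 = 4, the sequence is periodic with period 27.
So u_{147} = u_{1 + ((147-1) mod 27)} = u_{12} = 12.

12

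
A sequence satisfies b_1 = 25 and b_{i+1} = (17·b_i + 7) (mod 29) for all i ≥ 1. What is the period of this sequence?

Computing terms: b_1 = 25; b_2 = 26; b_3 = 14; b_4 = 13; b_5 = 25.
Since b_5 = b_1 = 25, the sequence is periodic with period 4.

4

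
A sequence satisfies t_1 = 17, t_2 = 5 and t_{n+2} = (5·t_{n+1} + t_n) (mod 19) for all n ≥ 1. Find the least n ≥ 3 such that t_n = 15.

Computing terms: t_1 = 17; t_2 = 5; t_3 = 4; t_4 = 6; t_5 = 15; t_6 = 5; t_7 = 2; t_8 = 15; t_9 = 1; t_{10} = 1; t_{11} = 6; t_{12} = 12; t_{13} = 9; t_{14} = 0; t_{15} = 9; t_{16} = 7; t_{17} = 6; t_{18} = 18; t_{19} = 1; t_{20} = 4; t_{21} = 2; t_{22} = 14; t_{23} = 15; t_{24} = 13; t_{25} = 4; t_{26} = 14; t_{27} = 17; t_{28} = 4; t_{29} = 18; t_{30} = 18; t_{31} = 13; t_{32} = 7; t_{33} = 10; t_{34} = 0; t_{35} = 10; t_{36} = 12; t_{37} = 13; t_{38} = 1; t_{39} = 18; t_{40} = 15; t_{41} = 17; t_{42} = 5.
The sequence repeats with period 40.
The value 15 first appears (with n ≥ 3) at t_5.

5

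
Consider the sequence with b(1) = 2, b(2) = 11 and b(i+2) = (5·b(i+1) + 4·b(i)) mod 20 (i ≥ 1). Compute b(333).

b(1) = 2,  b(2) = 11,  b(3) = 3,  b(4) = 19,  b(5) = 7,  b(6) = 11,  b(7) = 3.
Since (b(6), b(7)) = (b(2), b(3)) = (11, 3) (two consecutive terms determine the rest), the sequence is eventually periodic: after a pre-period of length 1 it cycles with period 4.
For i ≥ 2, b(i) depends only on (i - 2) mod 4. (333 - 2) mod 4 = 3, so b(333) = b(5) = 7.

7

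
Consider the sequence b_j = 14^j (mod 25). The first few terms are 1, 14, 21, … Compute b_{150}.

b_0 = 1,  b_1 = 14,  b_2 = 21,  b_3 = 19,  b_4 = 16,  b_5 = 24,  b_6 = 11,  b_7 = 4,  b_8 = 6,  b_9 = 9,  b_{10} = 1.
The sequence repeats with period 10.
(150 - 0) mod 10 = 0, so b_{150} = b_0 = 1.

1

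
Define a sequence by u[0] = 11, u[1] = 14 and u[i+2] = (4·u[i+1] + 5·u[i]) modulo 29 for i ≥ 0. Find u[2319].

5

Listing terms: u[0] = 11, u[1] = 14, u[2] = 24, u[3] = 21, u[4] = 1, u[5] = 22, u[6] = 6, u[7] = 18, u[8] = 15, u[9] = 5, u[10] = 8, u[11] = 28, u[12] = 7, u[13] = 23, u[14] = 11, u[15] = 14.
Since (u[14], u[15]) = (u[0], u[1]) = (11, 14) (two consecutive terms determine the rest), the sequence is periodic with period 14.
So u[2319] = u[0 + ((2319-0) mod 14)] = u[9] = 5.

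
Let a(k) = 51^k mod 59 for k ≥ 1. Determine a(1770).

51

a(1) = 51, a(2) = 5, a(3) = 19, a(4) = 25, a(5) = 36, a(6) = 7, a(7) = 3, a(8) = 35, a(9) = 15, a(10) = 57, a(11) = 16, a(12) = 49, a(13) = 21, a(14) = 9, a(15) = 46, a(16) = 45, a(17) = 53, a(18) = 48, a(19) = 29, a(20) = 4, a(21) = 27, a(22) = 20, a(23) = 17, a(24) = 41, a(25) = 26, a(26) = 28, a(27) = 12, a(28) = 22, a(29) = 1, a(30) = 51.
The sequence repeats with period 29.
(1770 - 1) mod 29 = 0, so a(1770) = a(1) = 51.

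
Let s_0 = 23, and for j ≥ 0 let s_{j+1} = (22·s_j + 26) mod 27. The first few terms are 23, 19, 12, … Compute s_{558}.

Listing terms: s_0 = 23, s_1 = 19, s_2 = 12, s_3 = 20, s_4 = 7, s_5 = 18, s_6 = 17, s_7 = 22, s_8 = 24, s_9 = 14, s_{10} = 10, s_{11} = 3, s_{12} = 11, s_{13} = 25, s_{14} = 9, s_{15} = 8, s_{16} = 13, s_{17} = 15, s_{18} = 5, s_{19} = 1, s_{20} = 21, s_{21} = 2, s_{22} = 16, s_{23} = 0, s_{24} = 26, s_{25} = 4, s_{26} = 6, s_{27} = 23.
The sequence repeats with period 27.
(558 - 0) mod 27 = 18, so s_{558} = s_{18} = 5.

5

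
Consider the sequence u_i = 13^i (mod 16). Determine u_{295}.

5

Computing terms: u_0 = 1,  u_1 = 13,  u_2 = 9,  u_3 = 5,  u_4 = 1.
Since u_4 = u_0 = 1, the sequence is periodic with period 4.
So u_{295} = u_{0 + ((295-0) mod 4)} = u_3 = 5.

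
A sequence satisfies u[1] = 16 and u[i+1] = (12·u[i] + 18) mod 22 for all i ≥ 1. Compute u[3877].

0

u[1] = 16; u[2] = 12; u[3] = 8; u[4] = 4; u[5] = 0; u[6] = 18; u[7] = 14; u[8] = 10; u[9] = 6; u[10] = 2; u[11] = 20; u[12] = 16.
The sequence repeats with period 11.
(3877 - 1) mod 11 = 4, so u[3877] = u[5] = 0.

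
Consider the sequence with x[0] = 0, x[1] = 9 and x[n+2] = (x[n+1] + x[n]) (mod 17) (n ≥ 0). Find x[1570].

7

x[0] = 0; x[1] = 9; x[2] = 9; x[3] = 1; x[4] = 10; x[5] = 11; x[6] = 4; x[7] = 15; x[8] = 2; x[9] = 0; x[10] = 2; x[11] = 2; x[12] = 4; x[13] = 6; x[14] = 10; x[15] = 16; x[16] = 9; x[17] = 8; x[18] = 0; x[19] = 8; x[20] = 8; x[21] = 16; x[22] = 7; x[23] = 6; x[24] = 13; x[25] = 2; x[26] = 15; x[27] = 0; x[28] = 15; x[29] = 15; x[30] = 13; x[31] = 11; x[32] = 7; x[33] = 1; x[34] = 8; x[35] = 9; x[36] = 0; x[37] = 9.
The sequence repeats with period 36.
So x[1570] = x[0 + ((1570-0) mod 36)] = x[22] = 7.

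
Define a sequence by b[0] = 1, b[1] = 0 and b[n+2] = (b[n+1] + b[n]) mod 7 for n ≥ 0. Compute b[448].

b[0] = 1; b[1] = 0; b[2] = 1; b[3] = 1; b[4] = 2; b[5] = 3; b[6] = 5; b[7] = 1; b[8] = 6; b[9] = 0; b[10] = 6; b[11] = 6; b[12] = 5; b[13] = 4; b[14] = 2; b[15] = 6; b[16] = 1; b[17] = 0.
The sequence repeats with period 16.
So b[448] = b[0 + ((448-0) mod 16)] = b[0] = 1.

1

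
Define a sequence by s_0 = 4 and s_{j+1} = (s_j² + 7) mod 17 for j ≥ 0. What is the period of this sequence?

Listing terms: s_0 = 4, s_1 = 6, s_2 = 9, s_3 = 3, s_4 = 16, s_5 = 8, s_6 = 3.
Since s_6 = s_3 = 3, the sequence is eventually periodic: after a pre-period of length 3 it cycles with period 3.

3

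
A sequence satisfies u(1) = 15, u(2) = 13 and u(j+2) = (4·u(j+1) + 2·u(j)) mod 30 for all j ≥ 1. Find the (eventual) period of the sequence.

12

u(1) = 15; u(2) = 13; u(3) = 22; u(4) = 24; u(5) = 20; u(6) = 8; u(7) = 12; u(8) = 4; u(9) = 10; u(10) = 18; u(11) = 2; u(12) = 14; u(13) = 0; u(14) = 28; u(15) = 22; u(16) = 24.
Since (u(15), u(16)) = (u(3), u(4)) = (22, 24) (two consecutive terms determine the rest), the sequence is eventually periodic: after a pre-period of length 2 it cycles with period 12.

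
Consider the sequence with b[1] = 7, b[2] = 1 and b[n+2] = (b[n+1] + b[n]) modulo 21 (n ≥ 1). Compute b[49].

7

We have b[1] = 7,  b[2] = 1,  b[3] = 8,  b[4] = 9,  b[5] = 17,  b[6] = 5,  b[7] = 1,  b[8] = 6,  b[9] = 7,  b[10] = 13,  b[11] = 20,  b[12] = 12,  b[13] = 11,  b[14] = 2,  b[15] = 13,  b[16] = 15,  b[17] = 7,  b[18] = 1.
The sequence repeats with period 16.
(49 - 1) mod 16 = 0, so b[49] = b[1] = 7.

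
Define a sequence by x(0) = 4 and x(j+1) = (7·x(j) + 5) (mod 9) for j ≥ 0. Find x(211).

3

We have x(0) = 4; x(1) = 6; x(2) = 2; x(3) = 1; x(4) = 3; x(5) = 8; x(6) = 7; x(7) = 0; x(8) = 5; x(9) = 4.
Since x(9) = x(0) = 4, the sequence is periodic with period 9.
So x(211) = x(0 + ((211-0) mod 9)) = x(4) = 3.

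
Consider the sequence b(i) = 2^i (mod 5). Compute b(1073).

We have b(0) = 1, b(1) = 2, b(2) = 4, b(3) = 3, b(4) = 1.
Since b(4) = b(0) = 1, the sequence is periodic with period 4.
(1073 - 0) mod 4 = 1, so b(1073) = b(1) = 2.

2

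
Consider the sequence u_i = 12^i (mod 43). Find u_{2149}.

37

Computing terms: u_0 = 1, u_1 = 12, u_2 = 15, u_3 = 8, u_4 = 10, u_5 = 34, u_6 = 21, u_7 = 37, u_8 = 14, u_9 = 39, u_{10} = 38, u_{11} = 26, u_{12} = 11, u_{13} = 3, u_{14} = 36, u_{15} = 2, u_{16} = 24, u_{17} = 30, u_{18} = 16, u_{19} = 20, u_{20} = 25, u_{21} = 42, u_{22} = 31, u_{23} = 28, u_{24} = 35, u_{25} = 33, u_{26} = 9, u_{27} = 22, u_{28} = 6, u_{29} = 29, u_{30} = 4, u_{31} = 5, u_{32} = 17, u_{33} = 32, u_{34} = 40, u_{35} = 7, u_{36} = 41, u_{37} = 19, u_{38} = 13, u_{39} = 27, u_{40} = 23, u_{41} = 18, u_{42} = 1.
The sequence repeats with period 42.
(2149 - 0) mod 42 = 7, so u_{2149} = u_7 = 37.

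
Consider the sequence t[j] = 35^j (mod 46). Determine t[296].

25

Computing terms: t[0] = 1; t[1] = 35; t[2] = 29; t[3] = 3; t[4] = 13; t[5] = 41; t[6] = 9; t[7] = 39; t[8] = 31; t[9] = 27; t[10] = 25; t[11] = 1.
The sequence repeats with period 11.
(296 - 0) mod 11 = 10, so t[296] = t[10] = 25.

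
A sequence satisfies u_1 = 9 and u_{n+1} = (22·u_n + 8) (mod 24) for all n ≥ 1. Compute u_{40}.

We have u_1 = 9; u_2 = 14; u_3 = 4; u_4 = 0; u_5 = 8; u_6 = 16; u_7 = 0.
Since u_7 = u_4 = 0, the sequence is eventually periodic: after a pre-period of length 3 it cycles with period 3.
For n ≥ 4, u_n depends only on (n - 4) mod 3. (40 - 4) mod 3 = 0, so u_{40} = u_4 = 0.

0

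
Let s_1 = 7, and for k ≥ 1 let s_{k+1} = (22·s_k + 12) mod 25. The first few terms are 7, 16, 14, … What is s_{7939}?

Listing terms: s_1 = 7,  s_2 = 16,  s_3 = 14,  s_4 = 20,  s_5 = 2,  s_6 = 6,  s_7 = 19,  s_8 = 5,  s_9 = 22,  s_{10} = 21,  s_{11} = 24,  s_{12} = 15,  s_{13} = 17,  s_{14} = 11,  s_{15} = 4,  s_{16} = 0,  s_{17} = 12,  s_{18} = 1,  s_{19} = 9,  s_{20} = 10,  s_{21} = 7.
The sequence repeats with period 20.
So s_{7939} = s_{1 + ((7939-1) mod 20)} = s_{19} = 9.

9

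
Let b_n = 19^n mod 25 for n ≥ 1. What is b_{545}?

We have b_1 = 19; b_2 = 11; b_3 = 9; b_4 = 21; b_5 = 24; b_6 = 6; b_7 = 14; b_8 = 16; b_9 = 4; b_{10} = 1; b_{11} = 19.
Since b_{11} = b_1 = 19, the sequence is periodic with period 10.
(545 - 1) mod 10 = 4, so b_{545} = b_5 = 24.

24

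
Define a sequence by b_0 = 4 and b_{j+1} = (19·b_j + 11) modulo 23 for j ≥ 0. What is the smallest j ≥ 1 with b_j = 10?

16

We have b_0 = 4; b_1 = 18; b_2 = 8; b_3 = 2; b_4 = 3; b_5 = 22; b_6 = 15; b_7 = 20; b_8 = 0; b_9 = 11; b_{10} = 13; b_{11} = 5; b_{12} = 14; b_{13} = 1; b_{14} = 7; b_{15} = 6; b_{16} = 10; b_{17} = 17; b_{18} = 12; b_{19} = 9; b_{20} = 21; b_{21} = 19; b_{22} = 4.
Since b_{22} = b_0 = 4, the sequence is periodic with period 22.
The value 10 first appears (with j ≥ 1) at b_{16}.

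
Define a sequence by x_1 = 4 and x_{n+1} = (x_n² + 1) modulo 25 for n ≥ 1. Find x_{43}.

1

We have x_1 = 4, x_2 = 17, x_3 = 15, x_4 = 1, x_5 = 2, x_6 = 5, x_7 = 1.
Since x_7 = x_4 = 1, the sequence is eventually periodic: after a pre-period of length 3 it cycles with period 3.
For n ≥ 4, x_n depends only on (n - 4) mod 3. (43 - 4) mod 3 = 0, so x_{43} = x_4 = 1.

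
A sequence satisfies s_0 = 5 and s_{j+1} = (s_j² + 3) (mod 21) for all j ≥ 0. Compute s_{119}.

10

We have s_0 = 5,  s_1 = 7,  s_2 = 10,  s_3 = 19,  s_4 = 7.
Since s_4 = s_1 = 7, the sequence is eventually periodic: after a pre-period of length 1 it cycles with period 3.
For j ≥ 1, s_j depends only on (j - 1) mod 3. (119 - 1) mod 3 = 1, so s_{119} = s_2 = 10.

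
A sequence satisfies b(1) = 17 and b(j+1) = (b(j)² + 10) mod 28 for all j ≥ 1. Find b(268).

3

We have b(1) = 17, b(2) = 19, b(3) = 7, b(4) = 3, b(5) = 19.
Since b(5) = b(2) = 19, the sequence is eventually periodic: after a pre-period of length 1 it cycles with period 3.
For j ≥ 2, b(j) depends only on (j - 2) mod 3. (268 - 2) mod 3 = 2, so b(268) = b(4) = 3.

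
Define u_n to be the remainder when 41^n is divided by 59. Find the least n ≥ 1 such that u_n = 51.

We have u_0 = 1,  u_1 = 41,  u_2 = 29,  u_3 = 9,  u_4 = 15,  u_5 = 25,  u_6 = 22,  u_7 = 17,  u_8 = 48,  u_9 = 21,  u_{10} = 35,  u_{11} = 19,  u_{12} = 12,  u_{13} = 20,  u_{14} = 53,  u_{15} = 49,  u_{16} = 3,  u_{17} = 5,  u_{18} = 28,  u_{19} = 27,  u_{20} = 45,  u_{21} = 16,  u_{22} = 7,  u_{23} = 51,  u_{24} = 26,  u_{25} = 4,  u_{26} = 46,  u_{27} = 57,  u_{28} = 36,  u_{29} = 1.
Since u_{29} = u_0 = 1, the sequence is periodic with period 29.
The value 51 first appears (with n ≥ 1) at u_{23}.

23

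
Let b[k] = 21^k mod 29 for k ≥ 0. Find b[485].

14

b[0] = 1,  b[1] = 21,  b[2] = 6,  b[3] = 10,  b[4] = 7,  b[5] = 2,  b[6] = 13,  b[7] = 12,  b[8] = 20,  b[9] = 14,  b[10] = 4,  b[11] = 26,  b[12] = 24,  b[13] = 11,  b[14] = 28,  b[15] = 8,  b[16] = 23,  b[17] = 19,  b[18] = 22,  b[19] = 27,  b[20] = 16,  b[21] = 17,  b[22] = 9,  b[23] = 15,  b[24] = 25,  b[25] = 3,  b[26] = 5,  b[27] = 18,  b[28] = 1.
The sequence repeats with period 28.
(485 - 0) mod 28 = 9, so b[485] = b[9] = 14.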